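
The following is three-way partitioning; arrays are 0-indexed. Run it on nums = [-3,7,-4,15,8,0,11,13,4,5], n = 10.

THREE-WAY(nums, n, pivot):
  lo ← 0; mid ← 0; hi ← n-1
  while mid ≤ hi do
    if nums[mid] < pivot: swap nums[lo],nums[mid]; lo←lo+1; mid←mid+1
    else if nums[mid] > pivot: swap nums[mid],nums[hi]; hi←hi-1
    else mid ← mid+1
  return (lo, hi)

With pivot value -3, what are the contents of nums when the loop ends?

[-4,-3,15,8,0,11,13,4,5,7]

lo=0 mid=0 hi=9
-3=-3: mid=1
7>-3: swap(1,9), hi=8 ⇒ [-3,5,-4,15,8,0,11,13,4,7]
5>-3: swap(1,8), hi=7 ⇒ [-3,4,-4,15,8,0,11,13,5,7]
4>-3: swap(1,7), hi=6 ⇒ [-3,13,-4,15,8,0,11,4,5,7]
13>-3: swap(1,6), hi=5 ⇒ [-3,11,-4,15,8,0,13,4,5,7]
11>-3: swap(1,5), hi=4 ⇒ [-3,0,-4,15,8,11,13,4,5,7]
0>-3: swap(1,4), hi=3 ⇒ [-3,8,-4,15,0,11,13,4,5,7]
8>-3: swap(1,3), hi=2 ⇒ [-3,15,-4,8,0,11,13,4,5,7]
15>-3: swap(1,2), hi=1 ⇒ [-3,-4,15,8,0,11,13,4,5,7]
-4<-3: swap(0,1), lo=1 mid=2 ⇒ [-4,-3,15,8,0,11,13,4,5,7]
done. lo=1 hi=1; nums=[-4,-3,15,8,0,11,13,4,5,7]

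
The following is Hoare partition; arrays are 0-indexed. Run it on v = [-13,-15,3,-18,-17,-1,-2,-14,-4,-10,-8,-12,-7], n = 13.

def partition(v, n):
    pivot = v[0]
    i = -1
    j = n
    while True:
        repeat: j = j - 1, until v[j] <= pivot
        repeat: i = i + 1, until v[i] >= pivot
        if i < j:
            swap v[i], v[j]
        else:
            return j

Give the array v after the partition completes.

[-14,-15,-17,-18,3,-1,-2,-13,-4,-10,-8,-12,-7]

pivot=-13
j stops at 7 (-14), i stops at 0 (-13); swap ⇒ [-14,-15,3,-18,-17,-1,-2,-13,-4,-10,-8,-12,-7]
j stops at 4 (-17), i stops at 2 (3); swap ⇒ [-14,-15,-17,-18,3,-1,-2,-13,-4,-10,-8,-12,-7]
j stops at 3, i stops at 4; i≥j ⇒ return 3. v=[-14,-15,-17,-18,3,-1,-2,-13,-4,-10,-8,-12,-7]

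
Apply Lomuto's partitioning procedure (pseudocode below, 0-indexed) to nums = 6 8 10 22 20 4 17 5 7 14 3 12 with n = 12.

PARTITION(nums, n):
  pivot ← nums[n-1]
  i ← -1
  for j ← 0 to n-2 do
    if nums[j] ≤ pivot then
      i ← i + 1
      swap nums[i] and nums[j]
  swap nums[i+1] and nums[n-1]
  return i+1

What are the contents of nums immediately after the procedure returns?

6 8 10 4 5 7 3 12 22 14 17 20

pivot = nums[11] = 12; i = -1
j=0: nums[0]=6 ≤ 12 → i=0, swap nums[0],nums[0] (no change) → 6 8 10 22 20 4 17 5 7 14 3 12
j=1: nums[1]=8 ≤ 12 → i=1, swap nums[1],nums[1] (no change) → 6 8 10 22 20 4 17 5 7 14 3 12
j=2: nums[2]=10 ≤ 12 → i=2, swap nums[2],nums[2] (no change) → 6 8 10 22 20 4 17 5 7 14 3 12
j=3: nums[3]=22 > 12 → no swap
j=4: nums[4]=20 > 12 → no swap
j=5: nums[5]=4 ≤ 12 → i=3, swap nums[3],nums[5] → 6 8 10 4 20 22 17 5 7 14 3 12
j=6: nums[6]=17 > 12 → no swap
j=7: nums[7]=5 ≤ 12 → i=4, swap nums[4],nums[7] → 6 8 10 4 5 22 17 20 7 14 3 12
j=8: nums[8]=7 ≤ 12 → i=5, swap nums[5],nums[8] → 6 8 10 4 5 7 17 20 22 14 3 12
j=9: nums[9]=14 > 12 → no swap
j=10: nums[10]=3 ≤ 12 → i=6, swap nums[6],nums[10] → 6 8 10 4 5 7 3 20 22 14 17 12
final swap nums[7],nums[11] → 6 8 10 4 5 7 3 12 22 14 17 20; return 7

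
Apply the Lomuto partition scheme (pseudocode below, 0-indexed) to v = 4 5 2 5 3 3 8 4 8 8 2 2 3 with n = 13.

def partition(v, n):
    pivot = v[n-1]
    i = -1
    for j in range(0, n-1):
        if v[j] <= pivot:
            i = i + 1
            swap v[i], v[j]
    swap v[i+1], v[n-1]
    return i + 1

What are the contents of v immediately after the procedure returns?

pivot=3, i=-1
j=0: 4>3, skip
j=1: 5>3, skip
j=2: 2≤3, i=0, swap(0,2) ⇒ 2 5 4 5 3 3 8 4 8 8 2 2 3
j=3: 5>3, skip
j=4: 3≤3, i=1, swap(1,4) ⇒ 2 3 4 5 5 3 8 4 8 8 2 2 3
j=5: 3≤3, i=2, swap(2,5) ⇒ 2 3 3 5 5 4 8 4 8 8 2 2 3
j=6: 8>3, skip
j=7: 4>3, skip
j=8: 8>3, skip
j=9: 8>3, skip
j=10: 2≤3, i=3, swap(3,10) ⇒ 2 3 3 2 5 4 8 4 8 8 5 2 3
j=11: 2≤3, i=4, swap(4,11) ⇒ 2 3 3 2 2 4 8 4 8 8 5 5 3
swap(5,12) ⇒ 2 3 3 2 2 3 8 4 8 8 5 5 4; return 5

2 3 3 2 2 3 8 4 8 8 5 5 4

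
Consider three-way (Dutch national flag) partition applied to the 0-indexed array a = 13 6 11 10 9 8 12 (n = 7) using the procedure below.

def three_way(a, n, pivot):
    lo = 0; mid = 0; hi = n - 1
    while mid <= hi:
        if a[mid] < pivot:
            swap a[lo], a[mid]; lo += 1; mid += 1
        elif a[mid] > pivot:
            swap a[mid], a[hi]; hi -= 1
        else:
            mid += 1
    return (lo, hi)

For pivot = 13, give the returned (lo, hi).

pivot = 13; lo=0, mid=0, hi=6
a[mid]=13=13: mid=1
a[mid]=6<13: swap a[0],a[1]; lo=1,mid=2 → 6 13 11 10 9 8 12
a[mid]=11<13: swap a[1],a[2]; lo=2,mid=3 → 6 11 13 10 9 8 12
a[mid]=10<13: swap a[2],a[3]; lo=3,mid=4 → 6 11 10 13 9 8 12
a[mid]=9<13: swap a[3],a[4]; lo=4,mid=5 → 6 11 10 9 13 8 12
a[mid]=8<13: swap a[4],a[5]; lo=5,mid=6 → 6 11 10 9 8 13 12
a[mid]=12<13: swap a[5],a[6]; lo=6,mid=7 → 6 11 10 9 8 12 13
end: lo=6, hi=6; a = 6 11 10 9 8 12 13

(6, 6)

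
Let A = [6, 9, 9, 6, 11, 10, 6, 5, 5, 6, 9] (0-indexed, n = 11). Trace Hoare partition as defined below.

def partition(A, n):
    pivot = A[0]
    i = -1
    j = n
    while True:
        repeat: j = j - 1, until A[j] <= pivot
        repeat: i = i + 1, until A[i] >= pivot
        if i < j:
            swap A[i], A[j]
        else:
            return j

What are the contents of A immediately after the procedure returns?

[6, 5, 5, 6, 11, 10, 6, 9, 9, 6, 9]

pivot = A[0] = 6; i = -1, j = 11
j→9 (A[9]=6≤6), i→0 (A[0]=6≥6); i<j, swap → [6, 9, 9, 6, 11, 10, 6, 5, 5, 6, 9]
j→8 (A[8]=5≤6), i→1 (A[1]=9≥6); i<j, swap → [6, 5, 9, 6, 11, 10, 6, 5, 9, 6, 9]
j→7 (A[7]=5≤6), i→2 (A[2]=9≥6); i<j, swap → [6, 5, 5, 6, 11, 10, 6, 9, 9, 6, 9]
j→6 (A[6]=6≤6), i→3 (A[3]=6≥6); i<j, swap → [6, 5, 5, 6, 11, 10, 6, 9, 9, 6, 9]
j→3, i→4; i≥j, return j=3. A = [6, 5, 5, 6, 11, 10, 6, 9, 9, 6, 9]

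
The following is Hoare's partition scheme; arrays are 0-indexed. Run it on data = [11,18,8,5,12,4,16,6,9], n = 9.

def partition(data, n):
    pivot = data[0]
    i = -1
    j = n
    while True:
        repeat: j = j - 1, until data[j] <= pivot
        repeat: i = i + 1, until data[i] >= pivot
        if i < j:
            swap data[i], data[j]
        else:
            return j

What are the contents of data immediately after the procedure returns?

[9,6,8,5,4,12,16,18,11]

pivot = data[0] = 11; i = -1, j = 9
j→8 (data[8]=9≤11), i→0 (data[0]=11≥11); i<j, swap → [9,18,8,5,12,4,16,6,11]
j→7 (data[7]=6≤11), i→1 (data[1]=18≥11); i<j, swap → [9,6,8,5,12,4,16,18,11]
j→5 (data[5]=4≤11), i→4 (data[4]=12≥11); i<j, swap → [9,6,8,5,4,12,16,18,11]
j→4, i→5; i≥j, return j=4. data = [9,6,8,5,4,12,16,18,11]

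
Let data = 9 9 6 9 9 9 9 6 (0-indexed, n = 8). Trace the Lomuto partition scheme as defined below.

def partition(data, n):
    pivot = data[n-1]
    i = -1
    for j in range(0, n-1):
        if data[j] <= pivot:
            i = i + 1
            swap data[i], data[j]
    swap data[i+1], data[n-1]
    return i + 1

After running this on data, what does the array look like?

6 6 9 9 9 9 9 9

pivot = data[7] = 6; i = -1
j=0: data[0]=9 > 6 → no swap
j=1: data[1]=9 > 6 → no swap
j=2: data[2]=6 ≤ 6 → i=0, swap data[0],data[2] → 6 9 9 9 9 9 9 6
j=3: data[3]=9 > 6 → no swap
j=4: data[4]=9 > 6 → no swap
j=5: data[5]=9 > 6 → no swap
j=6: data[6]=9 > 6 → no swap
final swap data[1],data[7] → 6 6 9 9 9 9 9 9; return 1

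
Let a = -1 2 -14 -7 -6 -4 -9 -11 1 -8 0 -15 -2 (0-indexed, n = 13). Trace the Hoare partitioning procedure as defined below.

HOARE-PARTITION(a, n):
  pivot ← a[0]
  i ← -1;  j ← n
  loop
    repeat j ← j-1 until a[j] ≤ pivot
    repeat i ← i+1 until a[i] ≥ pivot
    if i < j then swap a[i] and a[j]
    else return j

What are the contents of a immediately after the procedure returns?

-2 -15 -14 -7 -6 -4 -9 -11 -8 1 0 2 -1

pivot=-1
j stops at 12 (-2), i stops at 0 (-1); swap ⇒ -2 2 -14 -7 -6 -4 -9 -11 1 -8 0 -15 -1
j stops at 11 (-15), i stops at 1 (2); swap ⇒ -2 -15 -14 -7 -6 -4 -9 -11 1 -8 0 2 -1
j stops at 9 (-8), i stops at 8 (1); swap ⇒ -2 -15 -14 -7 -6 -4 -9 -11 -8 1 0 2 -1
j stops at 8, i stops at 9; i≥j ⇒ return 8. a=-2 -15 -14 -7 -6 -4 -9 -11 -8 1 0 2 -1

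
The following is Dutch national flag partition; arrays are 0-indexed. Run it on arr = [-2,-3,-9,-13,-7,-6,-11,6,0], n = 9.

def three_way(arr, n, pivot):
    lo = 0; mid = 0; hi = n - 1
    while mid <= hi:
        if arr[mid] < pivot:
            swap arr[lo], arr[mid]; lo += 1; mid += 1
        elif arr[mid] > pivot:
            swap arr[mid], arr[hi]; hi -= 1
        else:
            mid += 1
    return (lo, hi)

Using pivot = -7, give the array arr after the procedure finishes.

lo=0 mid=0 hi=8
-2>-7: swap(0,8), hi=7 ⇒ [0,-3,-9,-13,-7,-6,-11,6,-2]
0>-7: swap(0,7), hi=6 ⇒ [6,-3,-9,-13,-7,-6,-11,0,-2]
6>-7: swap(0,6), hi=5 ⇒ [-11,-3,-9,-13,-7,-6,6,0,-2]
-11<-7: swap(0,0), lo=1 mid=1 ⇒ [-11,-3,-9,-13,-7,-6,6,0,-2]
-3>-7: swap(1,5), hi=4 ⇒ [-11,-6,-9,-13,-7,-3,6,0,-2]
-6>-7: swap(1,4), hi=3 ⇒ [-11,-7,-9,-13,-6,-3,6,0,-2]
-7=-7: mid=2
-9<-7: swap(1,2), lo=2 mid=3 ⇒ [-11,-9,-7,-13,-6,-3,6,0,-2]
-13<-7: swap(2,3), lo=3 mid=4 ⇒ [-11,-9,-13,-7,-6,-3,6,0,-2]
done. lo=3 hi=3; arr=[-11,-9,-13,-7,-6,-3,6,0,-2]

[-11,-9,-13,-7,-6,-3,6,0,-2]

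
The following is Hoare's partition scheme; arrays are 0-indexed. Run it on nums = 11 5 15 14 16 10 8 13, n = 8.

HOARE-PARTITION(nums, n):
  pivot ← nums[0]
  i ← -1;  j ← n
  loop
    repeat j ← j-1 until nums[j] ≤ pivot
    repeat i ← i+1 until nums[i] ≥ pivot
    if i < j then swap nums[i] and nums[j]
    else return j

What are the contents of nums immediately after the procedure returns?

8 5 10 14 16 15 11 13

pivot=11
j stops at 6 (8), i stops at 0 (11); swap ⇒ 8 5 15 14 16 10 11 13
j stops at 5 (10), i stops at 2 (15); swap ⇒ 8 5 10 14 16 15 11 13
j stops at 2, i stops at 3; i≥j ⇒ return 2. nums=8 5 10 14 16 15 11 13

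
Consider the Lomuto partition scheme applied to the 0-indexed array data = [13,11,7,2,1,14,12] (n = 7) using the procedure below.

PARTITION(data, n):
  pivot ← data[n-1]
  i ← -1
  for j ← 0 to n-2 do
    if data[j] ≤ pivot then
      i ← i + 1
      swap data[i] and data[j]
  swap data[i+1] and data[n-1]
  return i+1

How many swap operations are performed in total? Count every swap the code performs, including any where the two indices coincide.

5

pivot = data[6] = 12; i = -1
j=0: data[0]=13 > 12 → no swap
j=1: data[1]=11 ≤ 12 → i=0, swap data[0],data[1] → [11,13,7,2,1,14,12]
j=2: data[2]=7 ≤ 12 → i=1, swap data[1],data[2] → [11,7,13,2,1,14,12]
j=3: data[3]=2 ≤ 12 → i=2, swap data[2],data[3] → [11,7,2,13,1,14,12]
j=4: data[4]=1 ≤ 12 → i=3, swap data[3],data[4] → [11,7,2,1,13,14,12]
j=5: data[5]=14 > 12 → no swap
final swap data[4],data[6] → [11,7,2,1,12,14,13]; return 4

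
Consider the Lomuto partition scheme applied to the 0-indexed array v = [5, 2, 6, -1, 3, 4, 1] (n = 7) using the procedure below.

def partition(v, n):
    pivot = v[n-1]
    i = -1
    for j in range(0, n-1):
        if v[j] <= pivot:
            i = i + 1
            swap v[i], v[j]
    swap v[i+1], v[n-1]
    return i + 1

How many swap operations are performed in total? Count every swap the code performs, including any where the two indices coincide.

2

pivot = v[6] = 1; i = -1
j=0: v[0]=5 > 1 → no swap
j=1: v[1]=2 > 1 → no swap
j=2: v[2]=6 > 1 → no swap
j=3: v[3]=-1 ≤ 1 → i=0, swap v[0],v[3] → [-1, 2, 6, 5, 3, 4, 1]
j=4: v[4]=3 > 1 → no swap
j=5: v[5]=4 > 1 → no swap
final swap v[1],v[6] → [-1, 1, 6, 5, 3, 4, 2]; return 1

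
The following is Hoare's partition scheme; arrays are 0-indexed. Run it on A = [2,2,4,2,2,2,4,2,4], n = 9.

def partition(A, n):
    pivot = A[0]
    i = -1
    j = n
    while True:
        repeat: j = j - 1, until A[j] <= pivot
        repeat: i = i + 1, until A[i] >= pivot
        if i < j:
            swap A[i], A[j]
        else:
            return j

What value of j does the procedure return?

pivot=2
j stops at 7 (2), i stops at 0 (2); swap ⇒ [2,2,4,2,2,2,4,2,4]
j stops at 5 (2), i stops at 1 (2); swap ⇒ [2,2,4,2,2,2,4,2,4]
j stops at 4 (2), i stops at 2 (4); swap ⇒ [2,2,2,2,4,2,4,2,4]
j stops at 3, i stops at 3; i≥j ⇒ return 3. A=[2,2,2,2,4,2,4,2,4]

3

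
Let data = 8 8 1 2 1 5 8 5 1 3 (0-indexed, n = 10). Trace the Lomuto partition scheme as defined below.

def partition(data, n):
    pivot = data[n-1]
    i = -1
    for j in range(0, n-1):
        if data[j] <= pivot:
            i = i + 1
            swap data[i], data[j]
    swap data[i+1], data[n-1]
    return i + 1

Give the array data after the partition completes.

1 2 1 1 3 5 8 5 8 8

pivot=3, i=-1
j=0: 8>3, skip
j=1: 8>3, skip
j=2: 1≤3, i=0, swap(0,2) ⇒ 1 8 8 2 1 5 8 5 1 3
j=3: 2≤3, i=1, swap(1,3) ⇒ 1 2 8 8 1 5 8 5 1 3
j=4: 1≤3, i=2, swap(2,4) ⇒ 1 2 1 8 8 5 8 5 1 3
j=5: 5>3, skip
j=6: 8>3, skip
j=7: 5>3, skip
j=8: 1≤3, i=3, swap(3,8) ⇒ 1 2 1 1 8 5 8 5 8 3
swap(4,9) ⇒ 1 2 1 1 3 5 8 5 8 8; return 4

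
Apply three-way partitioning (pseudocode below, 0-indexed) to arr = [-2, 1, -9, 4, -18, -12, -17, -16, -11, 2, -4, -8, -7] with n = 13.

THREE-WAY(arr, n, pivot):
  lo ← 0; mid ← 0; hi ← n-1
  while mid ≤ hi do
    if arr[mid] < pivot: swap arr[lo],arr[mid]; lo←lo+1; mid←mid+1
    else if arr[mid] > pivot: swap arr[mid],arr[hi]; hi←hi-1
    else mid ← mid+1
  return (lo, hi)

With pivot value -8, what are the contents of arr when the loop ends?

[-11, -9, -16, -18, -12, -17, -8, 4, 2, -4, 1, -7, -2]

lo=0 mid=0 hi=12
-2>-8: swap(0,12), hi=11 ⇒ [-7, 1, -9, 4, -18, -12, -17, -16, -11, 2, -4, -8, -2]
-7>-8: swap(0,11), hi=10 ⇒ [-8, 1, -9, 4, -18, -12, -17, -16, -11, 2, -4, -7, -2]
-8=-8: mid=1
1>-8: swap(1,10), hi=9 ⇒ [-8, -4, -9, 4, -18, -12, -17, -16, -11, 2, 1, -7, -2]
-4>-8: swap(1,9), hi=8 ⇒ [-8, 2, -9, 4, -18, -12, -17, -16, -11, -4, 1, -7, -2]
2>-8: swap(1,8), hi=7 ⇒ [-8, -11, -9, 4, -18, -12, -17, -16, 2, -4, 1, -7, -2]
-11<-8: swap(0,1), lo=1 mid=2 ⇒ [-11, -8, -9, 4, -18, -12, -17, -16, 2, -4, 1, -7, -2]
-9<-8: swap(1,2), lo=2 mid=3 ⇒ [-11, -9, -8, 4, -18, -12, -17, -16, 2, -4, 1, -7, -2]
4>-8: swap(3,7), hi=6 ⇒ [-11, -9, -8, -16, -18, -12, -17, 4, 2, -4, 1, -7, -2]
-16<-8: swap(2,3), lo=3 mid=4 ⇒ [-11, -9, -16, -8, -18, -12, -17, 4, 2, -4, 1, -7, -2]
-18<-8: swap(3,4), lo=4 mid=5 ⇒ [-11, -9, -16, -18, -8, -12, -17, 4, 2, -4, 1, -7, -2]
-12<-8: swap(4,5), lo=5 mid=6 ⇒ [-11, -9, -16, -18, -12, -8, -17, 4, 2, -4, 1, -7, -2]
-17<-8: swap(5,6), lo=6 mid=7 ⇒ [-11, -9, -16, -18, -12, -17, -8, 4, 2, -4, 1, -7, -2]
done. lo=6 hi=6; arr=[-11, -9, -16, -18, -12, -17, -8, 4, 2, -4, 1, -7, -2]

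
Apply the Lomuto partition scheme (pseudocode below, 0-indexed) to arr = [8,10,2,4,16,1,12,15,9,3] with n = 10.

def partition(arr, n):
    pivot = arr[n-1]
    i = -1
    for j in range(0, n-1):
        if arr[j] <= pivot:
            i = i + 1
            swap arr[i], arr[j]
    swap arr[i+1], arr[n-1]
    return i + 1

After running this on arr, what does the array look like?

[2,1,3,4,16,10,12,15,9,8]

pivot=3, i=-1
j=0: 8>3, skip
j=1: 10>3, skip
j=2: 2≤3, i=0, swap(0,2) ⇒ [2,10,8,4,16,1,12,15,9,3]
j=3: 4>3, skip
j=4: 16>3, skip
j=5: 1≤3, i=1, swap(1,5) ⇒ [2,1,8,4,16,10,12,15,9,3]
j=6: 12>3, skip
j=7: 15>3, skip
j=8: 9>3, skip
swap(2,9) ⇒ [2,1,3,4,16,10,12,15,9,8]; return 2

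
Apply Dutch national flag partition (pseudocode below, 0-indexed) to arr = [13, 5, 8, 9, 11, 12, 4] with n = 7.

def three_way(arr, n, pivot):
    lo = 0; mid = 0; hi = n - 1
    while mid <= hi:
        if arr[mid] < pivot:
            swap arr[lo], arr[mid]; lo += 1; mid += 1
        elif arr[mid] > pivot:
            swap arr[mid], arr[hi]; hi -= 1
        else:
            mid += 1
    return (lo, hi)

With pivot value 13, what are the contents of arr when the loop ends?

lo=0 mid=0 hi=6
13=13: mid=1
5<13: swap(0,1), lo=1 mid=2 ⇒ [5, 13, 8, 9, 11, 12, 4]
8<13: swap(1,2), lo=2 mid=3 ⇒ [5, 8, 13, 9, 11, 12, 4]
9<13: swap(2,3), lo=3 mid=4 ⇒ [5, 8, 9, 13, 11, 12, 4]
11<13: swap(3,4), lo=4 mid=5 ⇒ [5, 8, 9, 11, 13, 12, 4]
12<13: swap(4,5), lo=5 mid=6 ⇒ [5, 8, 9, 11, 12, 13, 4]
4<13: swap(5,6), lo=6 mid=7 ⇒ [5, 8, 9, 11, 12, 4, 13]
done. lo=6 hi=6; arr=[5, 8, 9, 11, 12, 4, 13]

[5, 8, 9, 11, 12, 4, 13]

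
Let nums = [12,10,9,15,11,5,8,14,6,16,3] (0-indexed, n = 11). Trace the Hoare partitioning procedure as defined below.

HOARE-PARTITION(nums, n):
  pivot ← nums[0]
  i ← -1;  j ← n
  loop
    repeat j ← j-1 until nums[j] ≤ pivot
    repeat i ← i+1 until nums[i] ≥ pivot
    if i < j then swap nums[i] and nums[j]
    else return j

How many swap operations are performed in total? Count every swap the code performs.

pivot=12
j stops at 10 (3), i stops at 0 (12); swap ⇒ [3,10,9,15,11,5,8,14,6,16,12]
j stops at 8 (6), i stops at 3 (15); swap ⇒ [3,10,9,6,11,5,8,14,15,16,12]
j stops at 6, i stops at 7; i≥j ⇒ return 6. nums=[3,10,9,6,11,5,8,14,15,16,12]

2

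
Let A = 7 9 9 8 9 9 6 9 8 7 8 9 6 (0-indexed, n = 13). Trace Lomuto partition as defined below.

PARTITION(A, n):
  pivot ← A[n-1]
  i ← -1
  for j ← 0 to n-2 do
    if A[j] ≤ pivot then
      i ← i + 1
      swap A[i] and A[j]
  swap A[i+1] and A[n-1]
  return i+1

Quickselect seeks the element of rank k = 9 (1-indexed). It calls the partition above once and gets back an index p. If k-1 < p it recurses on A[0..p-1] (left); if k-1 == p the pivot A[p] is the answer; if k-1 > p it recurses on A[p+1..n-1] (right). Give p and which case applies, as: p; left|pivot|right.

pivot = A[12] = 6; i = -1
j=0: A[0]=7 > 6 → no swap
j=1: A[1]=9 > 6 → no swap
j=2: A[2]=9 > 6 → no swap
j=3: A[3]=8 > 6 → no swap
j=4: A[4]=9 > 6 → no swap
j=5: A[5]=9 > 6 → no swap
j=6: A[6]=6 ≤ 6 → i=0, swap A[0],A[6] → 6 9 9 8 9 9 7 9 8 7 8 9 6
j=7: A[7]=9 > 6 → no swap
j=8: A[8]=8 > 6 → no swap
j=9: A[9]=7 > 6 → no swap
j=10: A[10]=8 > 6 → no swap
j=11: A[11]=9 > 6 → no swap
final swap A[1],A[12] → 6 6 9 8 9 9 7 9 8 7 8 9 9; return 1
p = 1; k-1 = 8 > 1 ⇒ right

1; right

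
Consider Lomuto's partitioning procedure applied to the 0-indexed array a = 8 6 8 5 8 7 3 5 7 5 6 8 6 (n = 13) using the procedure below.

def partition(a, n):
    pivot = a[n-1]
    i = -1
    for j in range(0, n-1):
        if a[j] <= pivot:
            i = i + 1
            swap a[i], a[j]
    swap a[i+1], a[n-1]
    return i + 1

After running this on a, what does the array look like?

6 5 3 5 5 6 6 8 7 8 7 8 8

pivot=6, i=-1
j=0: 8>6, skip
j=1: 6≤6, i=0, swap(0,1) ⇒ 6 8 8 5 8 7 3 5 7 5 6 8 6
j=2: 8>6, skip
j=3: 5≤6, i=1, swap(1,3) ⇒ 6 5 8 8 8 7 3 5 7 5 6 8 6
j=4: 8>6, skip
j=5: 7>6, skip
j=6: 3≤6, i=2, swap(2,6) ⇒ 6 5 3 8 8 7 8 5 7 5 6 8 6
j=7: 5≤6, i=3, swap(3,7) ⇒ 6 5 3 5 8 7 8 8 7 5 6 8 6
j=8: 7>6, skip
j=9: 5≤6, i=4, swap(4,9) ⇒ 6 5 3 5 5 7 8 8 7 8 6 8 6
j=10: 6≤6, i=5, swap(5,10) ⇒ 6 5 3 5 5 6 8 8 7 8 7 8 6
j=11: 8>6, skip
swap(6,12) ⇒ 6 5 3 5 5 6 6 8 7 8 7 8 8; return 6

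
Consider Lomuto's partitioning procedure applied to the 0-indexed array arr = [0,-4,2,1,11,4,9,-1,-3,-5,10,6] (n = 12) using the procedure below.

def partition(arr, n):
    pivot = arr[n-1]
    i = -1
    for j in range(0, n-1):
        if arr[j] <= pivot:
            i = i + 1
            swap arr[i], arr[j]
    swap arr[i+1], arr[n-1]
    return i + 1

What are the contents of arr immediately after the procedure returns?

pivot=6, i=-1
j=0: 0≤6, i=0, swap(0,0) ⇒ [0,-4,2,1,11,4,9,-1,-3,-5,10,6]
j=1: -4≤6, i=1, swap(1,1) ⇒ [0,-4,2,1,11,4,9,-1,-3,-5,10,6]
j=2: 2≤6, i=2, swap(2,2) ⇒ [0,-4,2,1,11,4,9,-1,-3,-5,10,6]
j=3: 1≤6, i=3, swap(3,3) ⇒ [0,-4,2,1,11,4,9,-1,-3,-5,10,6]
j=4: 11>6, skip
j=5: 4≤6, i=4, swap(4,5) ⇒ [0,-4,2,1,4,11,9,-1,-3,-5,10,6]
j=6: 9>6, skip
j=7: -1≤6, i=5, swap(5,7) ⇒ [0,-4,2,1,4,-1,9,11,-3,-5,10,6]
j=8: -3≤6, i=6, swap(6,8) ⇒ [0,-4,2,1,4,-1,-3,11,9,-5,10,6]
j=9: -5≤6, i=7, swap(7,9) ⇒ [0,-4,2,1,4,-1,-3,-5,9,11,10,6]
j=10: 10>6, skip
swap(8,11) ⇒ [0,-4,2,1,4,-1,-3,-5,6,11,10,9]; return 8

[0,-4,2,1,4,-1,-3,-5,6,11,10,9]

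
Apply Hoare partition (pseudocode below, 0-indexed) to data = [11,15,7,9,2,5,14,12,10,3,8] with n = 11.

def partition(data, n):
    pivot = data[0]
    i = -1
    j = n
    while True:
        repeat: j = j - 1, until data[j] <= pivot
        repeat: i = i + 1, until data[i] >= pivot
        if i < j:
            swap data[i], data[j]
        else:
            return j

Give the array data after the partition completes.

pivot = data[0] = 11; i = -1, j = 11
j→10 (data[10]=8≤11), i→0 (data[0]=11≥11); i<j, swap → [8,15,7,9,2,5,14,12,10,3,11]
j→9 (data[9]=3≤11), i→1 (data[1]=15≥11); i<j, swap → [8,3,7,9,2,5,14,12,10,15,11]
j→8 (data[8]=10≤11), i→6 (data[6]=14≥11); i<j, swap → [8,3,7,9,2,5,10,12,14,15,11]
j→6, i→7; i≥j, return j=6. data = [8,3,7,9,2,5,10,12,14,15,11]

[8,3,7,9,2,5,10,12,14,15,11]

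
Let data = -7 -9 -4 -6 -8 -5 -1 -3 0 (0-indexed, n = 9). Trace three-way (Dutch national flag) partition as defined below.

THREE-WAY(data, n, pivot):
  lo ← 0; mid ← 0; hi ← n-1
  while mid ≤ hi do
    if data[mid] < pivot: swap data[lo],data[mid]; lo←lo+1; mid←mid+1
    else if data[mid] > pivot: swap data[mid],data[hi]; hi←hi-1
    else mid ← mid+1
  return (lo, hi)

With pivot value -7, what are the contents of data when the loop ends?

-9 -8 -7 -6 -5 -1 -3 0 -4

pivot = -7; lo=0, mid=0, hi=8
data[mid]=-7=-7: mid=1
data[mid]=-9<-7: swap data[0],data[1]; lo=1,mid=2 → -9 -7 -4 -6 -8 -5 -1 -3 0
data[mid]=-4>-7: swap data[2],data[8]; hi=7 → -9 -7 0 -6 -8 -5 -1 -3 -4
data[mid]=0>-7: swap data[2],data[7]; hi=6 → -9 -7 -3 -6 -8 -5 -1 0 -4
data[mid]=-3>-7: swap data[2],data[6]; hi=5 → -9 -7 -1 -6 -8 -5 -3 0 -4
data[mid]=-1>-7: swap data[2],data[5]; hi=4 → -9 -7 -5 -6 -8 -1 -3 0 -4
data[mid]=-5>-7: swap data[2],data[4]; hi=3 → -9 -7 -8 -6 -5 -1 -3 0 -4
data[mid]=-8<-7: swap data[1],data[2]; lo=2,mid=3 → -9 -8 -7 -6 -5 -1 -3 0 -4
data[mid]=-6>-7: swap data[3],data[3]; hi=2 → -9 -8 -7 -6 -5 -1 -3 0 -4
end: lo=2, hi=2; data = -9 -8 -7 -6 -5 -1 -3 0 -4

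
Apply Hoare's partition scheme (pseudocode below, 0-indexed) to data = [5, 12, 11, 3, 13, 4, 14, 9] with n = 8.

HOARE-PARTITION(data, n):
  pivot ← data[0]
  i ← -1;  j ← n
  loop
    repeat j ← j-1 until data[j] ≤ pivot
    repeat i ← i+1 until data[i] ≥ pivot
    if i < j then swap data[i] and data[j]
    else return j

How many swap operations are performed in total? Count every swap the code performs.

2

pivot=5
j stops at 5 (4), i stops at 0 (5); swap ⇒ [4, 12, 11, 3, 13, 5, 14, 9]
j stops at 3 (3), i stops at 1 (12); swap ⇒ [4, 3, 11, 12, 13, 5, 14, 9]
j stops at 1, i stops at 2; i≥j ⇒ return 1. data=[4, 3, 11, 12, 13, 5, 14, 9]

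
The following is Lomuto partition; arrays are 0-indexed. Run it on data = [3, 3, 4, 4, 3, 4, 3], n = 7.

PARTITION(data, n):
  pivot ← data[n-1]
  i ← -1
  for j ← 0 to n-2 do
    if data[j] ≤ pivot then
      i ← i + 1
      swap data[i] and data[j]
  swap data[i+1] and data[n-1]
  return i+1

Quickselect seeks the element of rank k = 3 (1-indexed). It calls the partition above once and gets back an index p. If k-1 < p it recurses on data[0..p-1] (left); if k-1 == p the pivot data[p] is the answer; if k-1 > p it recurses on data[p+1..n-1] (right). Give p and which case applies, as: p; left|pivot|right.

pivot = data[6] = 3; i = -1
j=0: data[0]=3 ≤ 3 → i=0, swap data[0],data[0] (no change) → [3, 3, 4, 4, 3, 4, 3]
j=1: data[1]=3 ≤ 3 → i=1, swap data[1],data[1] (no change) → [3, 3, 4, 4, 3, 4, 3]
j=2: data[2]=4 > 3 → no swap
j=3: data[3]=4 > 3 → no swap
j=4: data[4]=3 ≤ 3 → i=2, swap data[2],data[4] → [3, 3, 3, 4, 4, 4, 3]
j=5: data[5]=4 > 3 → no swap
final swap data[3],data[6] → [3, 3, 3, 3, 4, 4, 4]; return 3
p = 3; k-1 = 2 < 3 ⇒ left

3; left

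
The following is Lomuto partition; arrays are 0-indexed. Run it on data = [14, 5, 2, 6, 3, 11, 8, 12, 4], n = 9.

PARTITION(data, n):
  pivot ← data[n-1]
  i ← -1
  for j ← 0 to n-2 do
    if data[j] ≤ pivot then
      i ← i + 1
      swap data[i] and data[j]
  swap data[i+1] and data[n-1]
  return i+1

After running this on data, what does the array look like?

[2, 3, 4, 6, 5, 11, 8, 12, 14]

pivot = data[8] = 4; i = -1
j=0: data[0]=14 > 4 → no swap
j=1: data[1]=5 > 4 → no swap
j=2: data[2]=2 ≤ 4 → i=0, swap data[0],data[2] → [2, 5, 14, 6, 3, 11, 8, 12, 4]
j=3: data[3]=6 > 4 → no swap
j=4: data[4]=3 ≤ 4 → i=1, swap data[1],data[4] → [2, 3, 14, 6, 5, 11, 8, 12, 4]
j=5: data[5]=11 > 4 → no swap
j=6: data[6]=8 > 4 → no swap
j=7: data[7]=12 > 4 → no swap
final swap data[2],data[8] → [2, 3, 4, 6, 5, 11, 8, 12, 14]; return 2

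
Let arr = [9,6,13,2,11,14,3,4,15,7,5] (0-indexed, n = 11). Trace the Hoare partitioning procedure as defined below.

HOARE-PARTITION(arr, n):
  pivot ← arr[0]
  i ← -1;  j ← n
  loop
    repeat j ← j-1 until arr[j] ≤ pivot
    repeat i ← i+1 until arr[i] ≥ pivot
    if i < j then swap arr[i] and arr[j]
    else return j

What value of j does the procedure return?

5

pivot = arr[0] = 9; i = -1, j = 11
j→10 (arr[10]=5≤9), i→0 (arr[0]=9≥9); i<j, swap → [5,6,13,2,11,14,3,4,15,7,9]
j→9 (arr[9]=7≤9), i→2 (arr[2]=13≥9); i<j, swap → [5,6,7,2,11,14,3,4,15,13,9]
j→7 (arr[7]=4≤9), i→4 (arr[4]=11≥9); i<j, swap → [5,6,7,2,4,14,3,11,15,13,9]
j→6 (arr[6]=3≤9), i→5 (arr[5]=14≥9); i<j, swap → [5,6,7,2,4,3,14,11,15,13,9]
j→5, i→6; i≥j, return j=5. arr = [5,6,7,2,4,3,14,11,15,13,9]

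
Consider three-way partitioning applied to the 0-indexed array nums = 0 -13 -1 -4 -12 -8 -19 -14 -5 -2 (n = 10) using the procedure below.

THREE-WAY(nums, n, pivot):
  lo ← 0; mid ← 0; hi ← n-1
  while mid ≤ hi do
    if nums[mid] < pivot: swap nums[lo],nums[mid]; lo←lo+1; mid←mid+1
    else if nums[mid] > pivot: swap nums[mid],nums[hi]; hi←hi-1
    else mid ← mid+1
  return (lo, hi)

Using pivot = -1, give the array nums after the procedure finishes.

lo=0 mid=0 hi=9
0>-1: swap(0,9), hi=8 ⇒ -2 -13 -1 -4 -12 -8 -19 -14 -5 0
-2<-1: swap(0,0), lo=1 mid=1 ⇒ -2 -13 -1 -4 -12 -8 -19 -14 -5 0
-13<-1: swap(1,1), lo=2 mid=2 ⇒ -2 -13 -1 -4 -12 -8 -19 -14 -5 0
-1=-1: mid=3
-4<-1: swap(2,3), lo=3 mid=4 ⇒ -2 -13 -4 -1 -12 -8 -19 -14 -5 0
-12<-1: swap(3,4), lo=4 mid=5 ⇒ -2 -13 -4 -12 -1 -8 -19 -14 -5 0
-8<-1: swap(4,5), lo=5 mid=6 ⇒ -2 -13 -4 -12 -8 -1 -19 -14 -5 0
-19<-1: swap(5,6), lo=6 mid=7 ⇒ -2 -13 -4 -12 -8 -19 -1 -14 -5 0
-14<-1: swap(6,7), lo=7 mid=8 ⇒ -2 -13 -4 -12 -8 -19 -14 -1 -5 0
-5<-1: swap(7,8), lo=8 mid=9 ⇒ -2 -13 -4 -12 -8 -19 -14 -5 -1 0
done. lo=8 hi=8; nums=-2 -13 -4 -12 -8 -19 -14 -5 -1 0

-2 -13 -4 -12 -8 -19 -14 -5 -1 0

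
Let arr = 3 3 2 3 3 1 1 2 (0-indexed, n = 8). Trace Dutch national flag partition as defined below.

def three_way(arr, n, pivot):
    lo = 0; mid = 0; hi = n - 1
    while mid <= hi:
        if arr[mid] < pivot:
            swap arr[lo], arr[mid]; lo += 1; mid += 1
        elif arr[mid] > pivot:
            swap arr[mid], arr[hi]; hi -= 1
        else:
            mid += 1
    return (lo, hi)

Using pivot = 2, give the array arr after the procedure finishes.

1 1 2 2 3 3 3 3

lo=0 mid=0 hi=7
3>2: swap(0,7), hi=6 ⇒ 2 3 2 3 3 1 1 3
2=2: mid=1
3>2: swap(1,6), hi=5 ⇒ 2 1 2 3 3 1 3 3
1<2: swap(0,1), lo=1 mid=2 ⇒ 1 2 2 3 3 1 3 3
2=2: mid=3
3>2: swap(3,5), hi=4 ⇒ 1 2 2 1 3 3 3 3
1<2: swap(1,3), lo=2 mid=4 ⇒ 1 1 2 2 3 3 3 3
3>2: swap(4,4), hi=3 ⇒ 1 1 2 2 3 3 3 3
done. lo=2 hi=3; arr=1 1 2 2 3 3 3 3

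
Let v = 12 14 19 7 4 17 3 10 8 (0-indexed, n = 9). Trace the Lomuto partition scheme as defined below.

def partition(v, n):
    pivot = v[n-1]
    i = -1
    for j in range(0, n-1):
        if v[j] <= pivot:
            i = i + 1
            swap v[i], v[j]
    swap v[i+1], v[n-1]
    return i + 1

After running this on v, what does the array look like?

7 4 3 8 14 17 19 10 12

pivot=8, i=-1
j=0: 12>8, skip
j=1: 14>8, skip
j=2: 19>8, skip
j=3: 7≤8, i=0, swap(0,3) ⇒ 7 14 19 12 4 17 3 10 8
j=4: 4≤8, i=1, swap(1,4) ⇒ 7 4 19 12 14 17 3 10 8
j=5: 17>8, skip
j=6: 3≤8, i=2, swap(2,6) ⇒ 7 4 3 12 14 17 19 10 8
j=7: 10>8, skip
swap(3,8) ⇒ 7 4 3 8 14 17 19 10 12; return 3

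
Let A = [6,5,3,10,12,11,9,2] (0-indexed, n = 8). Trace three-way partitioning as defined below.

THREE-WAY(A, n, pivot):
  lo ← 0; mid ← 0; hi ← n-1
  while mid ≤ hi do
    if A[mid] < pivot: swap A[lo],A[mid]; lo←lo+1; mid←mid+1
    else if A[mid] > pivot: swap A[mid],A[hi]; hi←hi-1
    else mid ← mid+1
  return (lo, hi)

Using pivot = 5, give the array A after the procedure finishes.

lo=0 mid=0 hi=7
6>5: swap(0,7), hi=6 ⇒ [2,5,3,10,12,11,9,6]
2<5: swap(0,0), lo=1 mid=1 ⇒ [2,5,3,10,12,11,9,6]
5=5: mid=2
3<5: swap(1,2), lo=2 mid=3 ⇒ [2,3,5,10,12,11,9,6]
10>5: swap(3,6), hi=5 ⇒ [2,3,5,9,12,11,10,6]
9>5: swap(3,5), hi=4 ⇒ [2,3,5,11,12,9,10,6]
11>5: swap(3,4), hi=3 ⇒ [2,3,5,12,11,9,10,6]
12>5: swap(3,3), hi=2 ⇒ [2,3,5,12,11,9,10,6]
done. lo=2 hi=2; A=[2,3,5,12,11,9,10,6]

[2,3,5,12,11,9,10,6]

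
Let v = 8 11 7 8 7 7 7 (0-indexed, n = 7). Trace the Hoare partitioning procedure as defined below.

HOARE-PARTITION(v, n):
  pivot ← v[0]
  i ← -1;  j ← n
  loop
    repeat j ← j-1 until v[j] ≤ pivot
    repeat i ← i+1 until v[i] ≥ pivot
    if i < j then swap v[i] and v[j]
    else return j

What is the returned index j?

pivot=8
j stops at 6 (7), i stops at 0 (8); swap ⇒ 7 11 7 8 7 7 8
j stops at 5 (7), i stops at 1 (11); swap ⇒ 7 7 7 8 7 11 8
j stops at 4 (7), i stops at 3 (8); swap ⇒ 7 7 7 7 8 11 8
j stops at 3, i stops at 4; i≥j ⇒ return 3. v=7 7 7 7 8 11 8

3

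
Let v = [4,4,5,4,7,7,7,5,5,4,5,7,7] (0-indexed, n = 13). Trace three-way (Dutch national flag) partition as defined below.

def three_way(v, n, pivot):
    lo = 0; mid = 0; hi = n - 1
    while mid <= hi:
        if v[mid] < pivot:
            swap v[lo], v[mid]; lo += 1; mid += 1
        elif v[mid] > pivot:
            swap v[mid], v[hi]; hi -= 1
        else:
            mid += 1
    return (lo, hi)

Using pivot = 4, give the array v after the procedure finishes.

[4,4,4,4,7,7,5,5,7,5,7,7,5]

lo=0 mid=0 hi=12
4=4: mid=1
4=4: mid=2
5>4: swap(2,12), hi=11 ⇒ [4,4,7,4,7,7,7,5,5,4,5,7,5]
7>4: swap(2,11), hi=10 ⇒ [4,4,7,4,7,7,7,5,5,4,5,7,5]
7>4: swap(2,10), hi=9 ⇒ [4,4,5,4,7,7,7,5,5,4,7,7,5]
5>4: swap(2,9), hi=8 ⇒ [4,4,4,4,7,7,7,5,5,5,7,7,5]
4=4: mid=3
4=4: mid=4
7>4: swap(4,8), hi=7 ⇒ [4,4,4,4,5,7,7,5,7,5,7,7,5]
5>4: swap(4,7), hi=6 ⇒ [4,4,4,4,5,7,7,5,7,5,7,7,5]
5>4: swap(4,6), hi=5 ⇒ [4,4,4,4,7,7,5,5,7,5,7,7,5]
7>4: swap(4,5), hi=4 ⇒ [4,4,4,4,7,7,5,5,7,5,7,7,5]
7>4: swap(4,4), hi=3 ⇒ [4,4,4,4,7,7,5,5,7,5,7,7,5]
done. lo=0 hi=3; v=[4,4,4,4,7,7,5,5,7,5,7,7,5]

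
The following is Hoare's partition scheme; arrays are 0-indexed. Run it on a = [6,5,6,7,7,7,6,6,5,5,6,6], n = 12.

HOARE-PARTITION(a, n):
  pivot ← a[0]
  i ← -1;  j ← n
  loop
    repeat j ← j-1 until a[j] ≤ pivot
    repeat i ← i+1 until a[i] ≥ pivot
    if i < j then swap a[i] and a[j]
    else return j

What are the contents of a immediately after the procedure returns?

pivot = a[0] = 6; i = -1, j = 12
j→11 (a[11]=6≤6), i→0 (a[0]=6≥6); i<j, swap → [6,5,6,7,7,7,6,6,5,5,6,6]
j→10 (a[10]=6≤6), i→2 (a[2]=6≥6); i<j, swap → [6,5,6,7,7,7,6,6,5,5,6,6]
j→9 (a[9]=5≤6), i→3 (a[3]=7≥6); i<j, swap → [6,5,6,5,7,7,6,6,5,7,6,6]
j→8 (a[8]=5≤6), i→4 (a[4]=7≥6); i<j, swap → [6,5,6,5,5,7,6,6,7,7,6,6]
j→7 (a[7]=6≤6), i→5 (a[5]=7≥6); i<j, swap → [6,5,6,5,5,6,6,7,7,7,6,6]
j→6, i→6; i≥j, return j=6. a = [6,5,6,5,5,6,6,7,7,7,6,6]

[6,5,6,5,5,6,6,7,7,7,6,6]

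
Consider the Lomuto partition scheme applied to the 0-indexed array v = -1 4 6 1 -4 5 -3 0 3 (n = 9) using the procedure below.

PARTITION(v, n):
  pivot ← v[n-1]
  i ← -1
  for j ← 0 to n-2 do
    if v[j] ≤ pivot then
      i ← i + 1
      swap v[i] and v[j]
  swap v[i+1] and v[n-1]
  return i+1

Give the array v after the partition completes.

-1 1 -4 -3 0 3 4 6 5

pivot = v[8] = 3; i = -1
j=0: v[0]=-1 ≤ 3 → i=0, swap v[0],v[0] (no change) → -1 4 6 1 -4 5 -3 0 3
j=1: v[1]=4 > 3 → no swap
j=2: v[2]=6 > 3 → no swap
j=3: v[3]=1 ≤ 3 → i=1, swap v[1],v[3] → -1 1 6 4 -4 5 -3 0 3
j=4: v[4]=-4 ≤ 3 → i=2, swap v[2],v[4] → -1 1 -4 4 6 5 -3 0 3
j=5: v[5]=5 > 3 → no swap
j=6: v[6]=-3 ≤ 3 → i=3, swap v[3],v[6] → -1 1 -4 -3 6 5 4 0 3
j=7: v[7]=0 ≤ 3 → i=4, swap v[4],v[7] → -1 1 -4 -3 0 5 4 6 3
final swap v[5],v[8] → -1 1 -4 -3 0 3 4 6 5; return 5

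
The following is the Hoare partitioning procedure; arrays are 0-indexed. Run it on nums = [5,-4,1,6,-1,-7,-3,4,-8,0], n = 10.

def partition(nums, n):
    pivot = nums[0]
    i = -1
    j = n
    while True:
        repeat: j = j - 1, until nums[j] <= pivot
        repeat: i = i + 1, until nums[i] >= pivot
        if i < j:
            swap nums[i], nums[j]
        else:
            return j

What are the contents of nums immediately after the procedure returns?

pivot = nums[0] = 5; i = -1, j = 10
j→9 (nums[9]=0≤5), i→0 (nums[0]=5≥5); i<j, swap → [0,-4,1,6,-1,-7,-3,4,-8,5]
j→8 (nums[8]=-8≤5), i→3 (nums[3]=6≥5); i<j, swap → [0,-4,1,-8,-1,-7,-3,4,6,5]
j→7, i→8; i≥j, return j=7. nums = [0,-4,1,-8,-1,-7,-3,4,6,5]

[0,-4,1,-8,-1,-7,-3,4,6,5]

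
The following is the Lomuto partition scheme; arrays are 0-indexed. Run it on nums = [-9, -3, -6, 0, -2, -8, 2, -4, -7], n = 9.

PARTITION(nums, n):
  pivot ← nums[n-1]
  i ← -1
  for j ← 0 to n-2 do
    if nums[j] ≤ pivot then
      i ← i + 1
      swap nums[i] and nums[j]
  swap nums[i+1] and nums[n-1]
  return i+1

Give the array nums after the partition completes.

[-9, -8, -7, 0, -2, -3, 2, -4, -6]

pivot = nums[8] = -7; i = -1
j=0: nums[0]=-9 ≤ -7 → i=0, swap nums[0],nums[0] (no change) → [-9, -3, -6, 0, -2, -8, 2, -4, -7]
j=1: nums[1]=-3 > -7 → no swap
j=2: nums[2]=-6 > -7 → no swap
j=3: nums[3]=0 > -7 → no swap
j=4: nums[4]=-2 > -7 → no swap
j=5: nums[5]=-8 ≤ -7 → i=1, swap nums[1],nums[5] → [-9, -8, -6, 0, -2, -3, 2, -4, -7]
j=6: nums[6]=2 > -7 → no swap
j=7: nums[7]=-4 > -7 → no swap
final swap nums[2],nums[8] → [-9, -8, -7, 0, -2, -3, 2, -4, -6]; return 2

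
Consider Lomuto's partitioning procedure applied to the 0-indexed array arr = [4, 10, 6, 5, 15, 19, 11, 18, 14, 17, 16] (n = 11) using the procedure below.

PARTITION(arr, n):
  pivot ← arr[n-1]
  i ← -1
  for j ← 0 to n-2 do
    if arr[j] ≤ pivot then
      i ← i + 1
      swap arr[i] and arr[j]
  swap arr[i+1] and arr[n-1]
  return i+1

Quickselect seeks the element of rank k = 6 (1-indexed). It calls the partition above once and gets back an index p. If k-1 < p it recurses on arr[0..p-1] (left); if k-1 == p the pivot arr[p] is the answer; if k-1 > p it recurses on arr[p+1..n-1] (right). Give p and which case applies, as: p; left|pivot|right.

pivot=16, i=-1
j=0: 4≤16, i=0, swap(0,0) ⇒ [4, 10, 6, 5, 15, 19, 11, 18, 14, 17, 16]
j=1: 10≤16, i=1, swap(1,1) ⇒ [4, 10, 6, 5, 15, 19, 11, 18, 14, 17, 16]
j=2: 6≤16, i=2, swap(2,2) ⇒ [4, 10, 6, 5, 15, 19, 11, 18, 14, 17, 16]
j=3: 5≤16, i=3, swap(3,3) ⇒ [4, 10, 6, 5, 15, 19, 11, 18, 14, 17, 16]
j=4: 15≤16, i=4, swap(4,4) ⇒ [4, 10, 6, 5, 15, 19, 11, 18, 14, 17, 16]
j=5: 19>16, skip
j=6: 11≤16, i=5, swap(5,6) ⇒ [4, 10, 6, 5, 15, 11, 19, 18, 14, 17, 16]
j=7: 18>16, skip
j=8: 14≤16, i=6, swap(6,8) ⇒ [4, 10, 6, 5, 15, 11, 14, 18, 19, 17, 16]
j=9: 17>16, skip
swap(7,10) ⇒ [4, 10, 6, 5, 15, 11, 14, 16, 19, 17, 18]; return 7
p = 7; k-1 = 5 < 7 ⇒ left

7; left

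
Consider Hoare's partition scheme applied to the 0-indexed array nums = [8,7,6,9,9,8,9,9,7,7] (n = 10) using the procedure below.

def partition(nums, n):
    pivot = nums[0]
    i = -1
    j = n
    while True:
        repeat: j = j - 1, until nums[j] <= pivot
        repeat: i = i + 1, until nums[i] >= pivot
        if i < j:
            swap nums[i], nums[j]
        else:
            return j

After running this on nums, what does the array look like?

pivot = nums[0] = 8; i = -1, j = 10
j→9 (nums[9]=7≤8), i→0 (nums[0]=8≥8); i<j, swap → [7,7,6,9,9,8,9,9,7,8]
j→8 (nums[8]=7≤8), i→3 (nums[3]=9≥8); i<j, swap → [7,7,6,7,9,8,9,9,9,8]
j→5 (nums[5]=8≤8), i→4 (nums[4]=9≥8); i<j, swap → [7,7,6,7,8,9,9,9,9,8]
j→4, i→5; i≥j, return j=4. nums = [7,7,6,7,8,9,9,9,9,8]

[7,7,6,7,8,9,9,9,9,8]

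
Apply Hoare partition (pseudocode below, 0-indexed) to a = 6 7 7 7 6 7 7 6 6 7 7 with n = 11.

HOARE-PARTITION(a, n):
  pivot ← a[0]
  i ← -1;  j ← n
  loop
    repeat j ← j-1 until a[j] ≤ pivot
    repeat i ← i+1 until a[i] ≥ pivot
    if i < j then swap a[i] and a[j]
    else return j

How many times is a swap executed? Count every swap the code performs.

3

pivot = a[0] = 6; i = -1, j = 11
j→8 (a[8]=6≤6), i→0 (a[0]=6≥6); i<j, swap → 6 7 7 7 6 7 7 6 6 7 7
j→7 (a[7]=6≤6), i→1 (a[1]=7≥6); i<j, swap → 6 6 7 7 6 7 7 7 6 7 7
j→4 (a[4]=6≤6), i→2 (a[2]=7≥6); i<j, swap → 6 6 6 7 7 7 7 7 6 7 7
j→2, i→3; i≥j, return j=2. a = 6 6 6 7 7 7 7 7 6 7 7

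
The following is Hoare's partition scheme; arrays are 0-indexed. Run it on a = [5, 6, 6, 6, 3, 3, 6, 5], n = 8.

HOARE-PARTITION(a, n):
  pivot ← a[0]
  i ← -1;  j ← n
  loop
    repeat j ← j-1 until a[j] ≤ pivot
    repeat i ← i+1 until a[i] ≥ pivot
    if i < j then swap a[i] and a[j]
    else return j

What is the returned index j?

2

pivot = a[0] = 5; i = -1, j = 8
j→7 (a[7]=5≤5), i→0 (a[0]=5≥5); i<j, swap → [5, 6, 6, 6, 3, 3, 6, 5]
j→5 (a[5]=3≤5), i→1 (a[1]=6≥5); i<j, swap → [5, 3, 6, 6, 3, 6, 6, 5]
j→4 (a[4]=3≤5), i→2 (a[2]=6≥5); i<j, swap → [5, 3, 3, 6, 6, 6, 6, 5]
j→2, i→3; i≥j, return j=2. a = [5, 3, 3, 6, 6, 6, 6, 5]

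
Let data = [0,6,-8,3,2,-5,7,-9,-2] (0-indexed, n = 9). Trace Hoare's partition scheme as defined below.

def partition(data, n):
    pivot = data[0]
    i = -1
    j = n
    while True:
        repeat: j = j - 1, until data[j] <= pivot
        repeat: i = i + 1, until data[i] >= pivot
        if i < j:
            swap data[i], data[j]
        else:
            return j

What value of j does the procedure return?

3

pivot = data[0] = 0; i = -1, j = 9
j→8 (data[8]=-2≤0), i→0 (data[0]=0≥0); i<j, swap → [-2,6,-8,3,2,-5,7,-9,0]
j→7 (data[7]=-9≤0), i→1 (data[1]=6≥0); i<j, swap → [-2,-9,-8,3,2,-5,7,6,0]
j→5 (data[5]=-5≤0), i→3 (data[3]=3≥0); i<j, swap → [-2,-9,-8,-5,2,3,7,6,0]
j→3, i→4; i≥j, return j=3. data = [-2,-9,-8,-5,2,3,7,6,0]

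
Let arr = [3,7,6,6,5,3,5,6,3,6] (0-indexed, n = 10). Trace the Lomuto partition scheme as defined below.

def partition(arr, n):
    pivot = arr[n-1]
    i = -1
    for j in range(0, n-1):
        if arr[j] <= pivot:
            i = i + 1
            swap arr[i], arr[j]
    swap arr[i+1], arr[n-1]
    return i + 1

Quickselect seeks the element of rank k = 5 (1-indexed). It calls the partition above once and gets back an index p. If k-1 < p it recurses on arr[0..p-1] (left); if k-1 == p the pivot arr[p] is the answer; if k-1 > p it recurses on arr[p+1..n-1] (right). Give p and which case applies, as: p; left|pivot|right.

8; left

pivot = arr[9] = 6; i = -1
j=0: arr[0]=3 ≤ 6 → i=0, swap arr[0],arr[0] (no change) → [3,7,6,6,5,3,5,6,3,6]
j=1: arr[1]=7 > 6 → no swap
j=2: arr[2]=6 ≤ 6 → i=1, swap arr[1],arr[2] → [3,6,7,6,5,3,5,6,3,6]
j=3: arr[3]=6 ≤ 6 → i=2, swap arr[2],arr[3] → [3,6,6,7,5,3,5,6,3,6]
j=4: arr[4]=5 ≤ 6 → i=3, swap arr[3],arr[4] → [3,6,6,5,7,3,5,6,3,6]
j=5: arr[5]=3 ≤ 6 → i=4, swap arr[4],arr[5] → [3,6,6,5,3,7,5,6,3,6]
j=6: arr[6]=5 ≤ 6 → i=5, swap arr[5],arr[6] → [3,6,6,5,3,5,7,6,3,6]
j=7: arr[7]=6 ≤ 6 → i=6, swap arr[6],arr[7] → [3,6,6,5,3,5,6,7,3,6]
j=8: arr[8]=3 ≤ 6 → i=7, swap arr[7],arr[8] → [3,6,6,5,3,5,6,3,7,6]
final swap arr[8],arr[9] → [3,6,6,5,3,5,6,3,6,7]; return 8
p = 8; k-1 = 4 < 8 ⇒ left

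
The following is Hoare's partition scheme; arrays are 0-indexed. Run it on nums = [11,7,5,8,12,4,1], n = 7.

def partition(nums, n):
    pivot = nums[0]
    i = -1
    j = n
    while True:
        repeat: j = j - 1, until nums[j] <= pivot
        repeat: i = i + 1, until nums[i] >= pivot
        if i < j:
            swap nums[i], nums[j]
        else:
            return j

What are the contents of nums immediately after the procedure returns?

pivot = nums[0] = 11; i = -1, j = 7
j→6 (nums[6]=1≤11), i→0 (nums[0]=11≥11); i<j, swap → [1,7,5,8,12,4,11]
j→5 (nums[5]=4≤11), i→4 (nums[4]=12≥11); i<j, swap → [1,7,5,8,4,12,11]
j→4, i→5; i≥j, return j=4. nums = [1,7,5,8,4,12,11]

[1,7,5,8,4,12,11]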